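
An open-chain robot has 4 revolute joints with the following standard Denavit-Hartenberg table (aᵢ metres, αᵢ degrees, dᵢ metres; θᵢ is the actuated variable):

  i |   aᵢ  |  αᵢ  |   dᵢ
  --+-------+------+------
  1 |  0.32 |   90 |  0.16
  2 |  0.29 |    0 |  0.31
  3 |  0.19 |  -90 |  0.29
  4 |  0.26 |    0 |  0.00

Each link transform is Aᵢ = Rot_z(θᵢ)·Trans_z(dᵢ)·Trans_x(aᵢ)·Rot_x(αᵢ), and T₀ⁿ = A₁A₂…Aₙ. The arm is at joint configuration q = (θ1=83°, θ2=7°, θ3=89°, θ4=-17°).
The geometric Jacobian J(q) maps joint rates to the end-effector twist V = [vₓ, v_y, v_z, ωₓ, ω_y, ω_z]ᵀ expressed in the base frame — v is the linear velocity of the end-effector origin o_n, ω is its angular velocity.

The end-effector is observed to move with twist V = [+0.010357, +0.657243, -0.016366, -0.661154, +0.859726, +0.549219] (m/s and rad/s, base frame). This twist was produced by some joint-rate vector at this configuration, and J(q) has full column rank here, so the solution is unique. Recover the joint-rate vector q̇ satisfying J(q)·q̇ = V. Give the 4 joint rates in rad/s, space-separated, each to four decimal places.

0.4680 0.0260 -0.7870 -0.7770

o_n = [0.7395, 0.4754, 0.6316]
J₁: ẑ×o_n = [-0.4754, 0.7395, 0.0000], ω = ẑ
J2: z=[0.9925, -0.1219, 0.0000] o=[0.0390, 0.3176, 0.1600] → [-0.0575, -0.4681, 0.2420, 0.9925, -0.1219, 0.0000]
J3: z=[0.9925, -0.1219, 0.0000] o=[0.3818, 0.5655, 0.1953] → [-0.0532, -0.4330, -0.0459, 0.9925, -0.1219, 0.0000]
J4: z=[-0.1212, -0.9871, -0.1045] o=[0.6672, 0.5105, 0.3843] → [-0.2478, 0.0224, 0.0756, -0.1212, -0.9871, -0.1045]
q̇ = J⁺·V = [0.4680, 0.0260, -0.7870, -0.7770]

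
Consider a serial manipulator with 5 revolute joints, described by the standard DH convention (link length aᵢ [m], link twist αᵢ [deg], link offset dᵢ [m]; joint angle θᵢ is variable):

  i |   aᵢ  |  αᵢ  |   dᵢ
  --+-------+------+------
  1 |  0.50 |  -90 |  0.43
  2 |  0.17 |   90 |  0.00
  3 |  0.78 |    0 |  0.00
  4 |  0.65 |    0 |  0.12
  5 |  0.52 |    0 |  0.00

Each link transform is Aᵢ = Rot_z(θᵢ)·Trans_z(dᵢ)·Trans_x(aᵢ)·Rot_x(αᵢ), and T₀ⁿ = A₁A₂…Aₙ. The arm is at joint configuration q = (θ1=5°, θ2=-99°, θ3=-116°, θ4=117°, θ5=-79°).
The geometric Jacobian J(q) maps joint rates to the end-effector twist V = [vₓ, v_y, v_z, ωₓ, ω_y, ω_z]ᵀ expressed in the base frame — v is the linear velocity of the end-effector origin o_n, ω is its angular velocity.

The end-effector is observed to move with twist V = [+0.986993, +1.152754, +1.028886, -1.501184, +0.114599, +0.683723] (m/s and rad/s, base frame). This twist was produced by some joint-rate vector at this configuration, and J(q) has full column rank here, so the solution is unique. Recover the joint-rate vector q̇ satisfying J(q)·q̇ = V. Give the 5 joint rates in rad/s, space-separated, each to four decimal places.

o_n = [0.3931, -1.1685, 0.9901]
J₁: ẑ×o_n = [1.1685, 0.3931, -0.0000], ω = ẑ
J2: z=[-0.0872, 0.9962, 0.0000] o=[0.4981, 0.0436, 0.4300] → [0.5580, 0.0488, 0.2102, -0.0872, 0.9962, 0.0000]
J3: z=[-0.9839, -0.0861, -0.1564] o=[0.4716, 0.0413, 0.5979] → [-0.2230, 0.3982, 1.1836, -0.9839, -0.0861, -0.1564]
J4: z=[-0.9839, -0.0861, -0.1564] o=[0.5860, -0.6525, 0.2602] → [-0.1436, 0.7484, 0.4912, -0.9839, -0.0861, -0.1564]
J5: z=[-0.9839, -0.0861, -0.1564] o=[0.3657, -0.6604, 0.8833] → [-0.0887, 0.1008, 0.5024, -0.9839, -0.0861, -0.1564]
q̇ = J⁺·V = [0.9190, 0.2450, 0.3390, 0.8140, 0.3510]

0.9190 0.2450 0.3390 0.8140 0.3510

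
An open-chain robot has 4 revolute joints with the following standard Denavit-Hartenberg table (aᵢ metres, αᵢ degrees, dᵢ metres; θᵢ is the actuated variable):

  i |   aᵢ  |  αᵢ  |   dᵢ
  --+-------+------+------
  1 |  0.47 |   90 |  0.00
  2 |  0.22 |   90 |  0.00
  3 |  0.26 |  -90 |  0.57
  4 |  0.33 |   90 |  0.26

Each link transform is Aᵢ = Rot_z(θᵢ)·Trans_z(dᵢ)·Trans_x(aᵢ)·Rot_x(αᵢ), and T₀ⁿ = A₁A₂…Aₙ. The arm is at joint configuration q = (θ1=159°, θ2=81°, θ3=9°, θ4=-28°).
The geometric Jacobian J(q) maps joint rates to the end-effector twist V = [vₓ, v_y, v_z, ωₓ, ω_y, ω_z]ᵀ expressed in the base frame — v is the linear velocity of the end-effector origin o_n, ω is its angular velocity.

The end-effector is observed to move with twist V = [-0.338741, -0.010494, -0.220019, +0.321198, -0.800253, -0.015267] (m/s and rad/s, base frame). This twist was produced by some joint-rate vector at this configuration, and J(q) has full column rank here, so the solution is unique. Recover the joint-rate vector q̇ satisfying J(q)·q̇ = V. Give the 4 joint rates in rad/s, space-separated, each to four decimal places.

-0.1340 -0.4710 -0.5980 -0.1630

o_n = [-1.0900, 0.7859, 0.6016]
J₁: ẑ×o_n = [-0.7859, -1.0900, 0.0000], ω = ẑ
J2: z=[0.3584, 0.9336, 0.0000] o=[-0.4388, 0.1684, 0.0000] → [0.5616, -0.2156, 0.8292, 0.3584, 0.9336, 0.0000]
J3: z=[-0.9221, 0.3540, -0.1564] o=[-0.4709, 0.1808, 0.2173] → [0.2307, 0.4512, -0.3388, -0.9221, 0.3540, -0.1564]
J4: z=[0.3768, 0.9133, -0.1545] o=[-1.0194, 0.4349, 0.3818] → [0.2550, -0.0719, 0.1967, 0.3768, 0.9133, -0.1545]
q̇ = J⁺·V = [-0.1340, -0.4710, -0.5980, -0.1630]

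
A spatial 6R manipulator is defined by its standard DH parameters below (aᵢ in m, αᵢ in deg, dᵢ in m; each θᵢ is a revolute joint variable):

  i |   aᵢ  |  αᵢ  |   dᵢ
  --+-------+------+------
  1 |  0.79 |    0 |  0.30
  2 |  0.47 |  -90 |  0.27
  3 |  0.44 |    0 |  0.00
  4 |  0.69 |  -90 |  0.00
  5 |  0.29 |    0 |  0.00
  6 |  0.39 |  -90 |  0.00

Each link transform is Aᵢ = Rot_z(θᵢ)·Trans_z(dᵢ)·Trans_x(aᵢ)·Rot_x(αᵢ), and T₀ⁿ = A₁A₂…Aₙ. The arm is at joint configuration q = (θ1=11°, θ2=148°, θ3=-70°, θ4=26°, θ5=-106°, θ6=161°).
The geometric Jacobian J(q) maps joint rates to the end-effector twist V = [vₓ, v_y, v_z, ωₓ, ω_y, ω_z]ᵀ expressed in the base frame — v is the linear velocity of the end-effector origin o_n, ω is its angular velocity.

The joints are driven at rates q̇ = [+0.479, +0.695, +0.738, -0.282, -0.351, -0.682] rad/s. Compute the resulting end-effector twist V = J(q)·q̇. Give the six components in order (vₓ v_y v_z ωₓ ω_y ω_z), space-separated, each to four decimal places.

-1.3903 -0.8745 -0.2233 0.5065 -0.6829 1.9171

o_n = [-0.3491, 0.6260, 1.5626]
J₁: ẑ×o_n = [-0.6260, -0.3491, 0.0000], ω = ẑ
J2: z=[0.0000, 0.0000, 1.0000] o=[0.7755, 0.1507, 0.3000] → [-0.4753, -1.1246, 0.0000, 0.0000, 0.0000, 1.0000]
J3: z=[-0.3584, -0.9336, 0.0000] o=[0.3367, 0.3192, 0.5700] → [-0.9267, 0.3557, -0.7502, -0.3584, -0.9336, 0.0000]
J4: z=[-0.3584, -0.9336, 0.0000] o=[0.1962, 0.3731, 0.9835] → [-0.5407, 0.2076, -0.5998, -0.3584, -0.9336, 0.0000]
J5: z=[-0.6485, 0.2489, -0.7193] o=[-0.2672, 0.5510, 1.4628] → [0.0789, 0.1237, -0.0283, -0.6485, 0.2489, -0.7193]
J6: z=[-0.6485, 0.2489, -0.7193] o=[-0.3134, 0.2701, 1.4073] → [0.2947, 0.1265, -0.2219, -0.6485, 0.2489, -0.7193]
V = J·q̇ = [-1.3903, -0.8745, -0.2233, 0.5065, -0.6829, 1.9171]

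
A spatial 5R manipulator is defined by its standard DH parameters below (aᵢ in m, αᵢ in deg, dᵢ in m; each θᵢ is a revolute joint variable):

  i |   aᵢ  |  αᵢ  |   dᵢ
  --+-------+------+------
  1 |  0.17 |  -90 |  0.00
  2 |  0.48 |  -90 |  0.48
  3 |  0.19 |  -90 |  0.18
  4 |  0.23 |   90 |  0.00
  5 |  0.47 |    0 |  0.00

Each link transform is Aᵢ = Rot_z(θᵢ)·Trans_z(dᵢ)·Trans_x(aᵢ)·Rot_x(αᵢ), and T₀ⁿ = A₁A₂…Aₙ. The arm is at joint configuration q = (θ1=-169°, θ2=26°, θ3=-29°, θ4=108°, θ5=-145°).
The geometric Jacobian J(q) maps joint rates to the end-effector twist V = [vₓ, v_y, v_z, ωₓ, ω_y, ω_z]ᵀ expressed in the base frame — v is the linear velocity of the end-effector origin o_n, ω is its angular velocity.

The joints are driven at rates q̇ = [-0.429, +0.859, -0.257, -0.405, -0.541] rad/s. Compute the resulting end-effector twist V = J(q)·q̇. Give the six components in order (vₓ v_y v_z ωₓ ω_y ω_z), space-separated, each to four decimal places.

o_n = [-0.3592, -0.9165, -0.5386]
J₁: ẑ×o_n = [0.9165, -0.3592, 0.0000], ω = ẑ
J2: z=[0.1908, -0.9816, 0.0000] o=[-0.1669, -0.0324, 0.0000] → [0.5287, 0.1028, -0.3574, 0.1908, -0.9816, 0.0000]
J3: z=[0.4303, 0.0836, -0.8988] o=[-0.4988, -0.5859, -0.2104] → [-0.3245, 0.0157, -0.1539, 0.4303, 0.0836, -0.8988]
J4: z=[-0.5946, 0.7754, -0.2125] o=[-0.5504, -0.6898, -0.4450] → [-0.1207, -0.0963, -0.0135, -0.5946, 0.7754, -0.2125]
J5: z=[-0.7789, -0.6211, -0.0869] o=[-0.5962, -0.6636, -0.2212] → [0.1752, -0.2678, 0.3442, -0.7789, -0.6211, -0.0869]
V = J·q̇ = [0.0985, 0.4222, -0.4482, 0.7155, -0.8427, -0.0649]

0.0985 0.4222 -0.4482 0.7155 -0.8427 -0.0649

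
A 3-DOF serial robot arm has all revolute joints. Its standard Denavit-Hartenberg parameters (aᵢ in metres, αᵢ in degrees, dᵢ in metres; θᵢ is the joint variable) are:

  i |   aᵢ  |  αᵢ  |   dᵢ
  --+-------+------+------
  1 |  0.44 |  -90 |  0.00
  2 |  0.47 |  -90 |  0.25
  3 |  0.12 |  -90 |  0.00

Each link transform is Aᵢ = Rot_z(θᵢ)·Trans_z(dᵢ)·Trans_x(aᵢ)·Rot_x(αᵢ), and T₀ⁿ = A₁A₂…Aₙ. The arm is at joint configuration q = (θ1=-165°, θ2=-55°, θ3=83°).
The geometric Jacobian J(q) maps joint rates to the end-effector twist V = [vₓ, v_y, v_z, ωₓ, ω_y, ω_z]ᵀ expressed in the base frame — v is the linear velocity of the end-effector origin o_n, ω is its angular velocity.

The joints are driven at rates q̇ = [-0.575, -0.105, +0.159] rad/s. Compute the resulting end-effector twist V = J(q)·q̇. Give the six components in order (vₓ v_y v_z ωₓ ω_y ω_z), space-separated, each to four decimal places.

-0.1294 0.3951 0.0137 -0.1530 0.0677 -0.6662

o_n = [-0.6596, -0.3123, 0.3970]
J₁: ẑ×o_n = [0.3123, -0.6596, 0.0000], ω = ẑ
J2: z=[0.2588, -0.9659, 0.0000] o=[-0.4250, -0.1139, 0.0000] → [-0.3835, -0.1027, -0.2780, 0.2588, -0.9659, 0.0000]
J3: z=[-0.7912, -0.2120, -0.5736] o=[-0.6207, -0.4251, 0.3850] → [0.0622, 0.0318, -0.0976, -0.7912, -0.2120, -0.5736]
V = J·q̇ = [-0.1294, 0.3951, 0.0137, -0.1530, 0.0677, -0.6662]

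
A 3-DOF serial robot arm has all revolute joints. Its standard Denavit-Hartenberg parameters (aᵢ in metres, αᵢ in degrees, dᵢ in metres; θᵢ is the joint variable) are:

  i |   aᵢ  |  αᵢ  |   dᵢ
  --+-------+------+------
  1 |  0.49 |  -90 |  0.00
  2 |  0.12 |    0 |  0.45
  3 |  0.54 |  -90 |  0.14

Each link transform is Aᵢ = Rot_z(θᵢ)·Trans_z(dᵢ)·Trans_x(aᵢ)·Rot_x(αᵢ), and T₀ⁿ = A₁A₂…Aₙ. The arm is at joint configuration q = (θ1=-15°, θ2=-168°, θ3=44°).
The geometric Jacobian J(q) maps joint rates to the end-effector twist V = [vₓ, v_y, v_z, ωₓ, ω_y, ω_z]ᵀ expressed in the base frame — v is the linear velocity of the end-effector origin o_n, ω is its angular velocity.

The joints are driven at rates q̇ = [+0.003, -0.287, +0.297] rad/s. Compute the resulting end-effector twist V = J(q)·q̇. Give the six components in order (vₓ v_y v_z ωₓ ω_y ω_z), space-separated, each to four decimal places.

o_n = [0.2210, 0.5516, 0.4726]
J₁: ẑ×o_n = [-0.5516, 0.2210, 0.0000], ω = ẑ
J2: z=[0.2588, 0.9659, 0.0000] o=[0.4733, -0.1268, 0.0000] → [0.4565, -0.1223, 0.4193, 0.2588, 0.9659, 0.0000]
J3: z=[0.2588, 0.9659, 0.0000] o=[0.4764, 0.3382, 0.0249] → [0.4324, -0.1159, 0.3020, 0.2588, 0.9659, 0.0000]
V = J·q̇ = [-0.0042, 0.0014, -0.0307, 0.0026, 0.0097, 0.0030]

-0.0042 0.0014 -0.0307 0.0026 0.0097 0.0030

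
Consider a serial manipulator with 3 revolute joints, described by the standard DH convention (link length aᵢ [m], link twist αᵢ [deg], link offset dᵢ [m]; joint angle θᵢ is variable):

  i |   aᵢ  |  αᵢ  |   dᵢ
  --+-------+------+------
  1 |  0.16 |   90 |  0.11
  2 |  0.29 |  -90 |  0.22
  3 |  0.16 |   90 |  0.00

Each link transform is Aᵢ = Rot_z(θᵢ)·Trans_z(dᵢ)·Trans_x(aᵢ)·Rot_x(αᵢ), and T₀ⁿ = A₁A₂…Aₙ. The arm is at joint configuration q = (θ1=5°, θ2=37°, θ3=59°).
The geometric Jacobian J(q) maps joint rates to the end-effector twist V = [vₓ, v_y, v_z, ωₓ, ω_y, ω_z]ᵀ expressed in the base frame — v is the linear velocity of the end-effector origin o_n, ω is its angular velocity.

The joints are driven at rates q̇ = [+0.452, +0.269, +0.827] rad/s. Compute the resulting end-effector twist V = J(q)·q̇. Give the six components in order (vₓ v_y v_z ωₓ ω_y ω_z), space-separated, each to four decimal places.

-0.1369 0.2640 0.0117 -0.4724 -0.3114 1.1125

o_n = [0.4629, -0.0427, 0.3341]
J₁: ẑ×o_n = [0.0427, 0.4629, -0.0000], ω = ẑ
J2: z=[0.0872, -0.9962, 0.0000] o=[0.1594, 0.0139, 0.1100] → [-0.2233, -0.0195, 0.2974, 0.0872, -0.9962, 0.0000]
J3: z=[-0.5995, -0.0525, 0.7986] o=[0.4093, -0.1850, 0.2845] → [-0.1163, 0.0725, -0.0825, -0.5995, -0.0525, 0.7986]
V = J·q̇ = [-0.1369, 0.2640, 0.0117, -0.4724, -0.3114, 1.1125]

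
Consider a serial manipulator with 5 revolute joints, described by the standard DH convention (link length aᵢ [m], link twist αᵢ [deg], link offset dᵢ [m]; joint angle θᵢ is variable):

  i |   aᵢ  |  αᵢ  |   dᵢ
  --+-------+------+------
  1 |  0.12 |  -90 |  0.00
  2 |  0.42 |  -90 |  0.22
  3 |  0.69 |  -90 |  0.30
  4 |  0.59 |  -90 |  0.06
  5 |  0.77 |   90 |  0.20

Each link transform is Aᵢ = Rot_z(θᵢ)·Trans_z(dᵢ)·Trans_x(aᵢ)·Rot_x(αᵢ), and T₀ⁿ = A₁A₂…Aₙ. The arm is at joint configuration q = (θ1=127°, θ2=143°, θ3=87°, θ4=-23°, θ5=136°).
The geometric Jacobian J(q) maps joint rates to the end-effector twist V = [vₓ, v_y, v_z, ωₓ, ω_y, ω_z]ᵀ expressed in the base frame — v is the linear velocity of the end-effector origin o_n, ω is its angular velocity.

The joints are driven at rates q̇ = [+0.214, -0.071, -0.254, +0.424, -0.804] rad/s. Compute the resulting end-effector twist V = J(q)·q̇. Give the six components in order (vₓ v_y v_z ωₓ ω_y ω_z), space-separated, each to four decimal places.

o_n = [0.8684, -0.2295, -0.4596]
J₁: ẑ×o_n = [0.2295, 0.8684, -0.0000], ω = ẑ
J2: z=[-0.7986, -0.6018, 0.0000] o=[-0.0722, 0.0958, 0.0000] → [0.2766, -0.3670, 0.8259, -0.7986, -0.6018, 0.0000]
J3: z=[0.3622, -0.4806, 0.7986] o=[-0.0461, -0.3044, -0.2528] → [0.0395, 0.8052, 0.4667, 0.3622, -0.4806, 0.7986]
J4: z=[-0.4382, 0.6684, 0.6010] o=[0.6303, -0.0570, -0.0349] → [-0.1802, -0.0430, -0.0836, -0.4382, 0.6684, 0.6010]
J5: z=[-0.0119, 0.6642, -0.7475] o=[1.1343, 0.1806, 0.1682] → [-0.7235, 0.1912, 0.1815, -0.0119, 0.6642, -0.7475]
V = J·q̇ = [0.5247, -0.1646, -0.3585, -0.2115, -0.0858, 0.8669]

0.5247 -0.1646 -0.3585 -0.2115 -0.0858 0.8669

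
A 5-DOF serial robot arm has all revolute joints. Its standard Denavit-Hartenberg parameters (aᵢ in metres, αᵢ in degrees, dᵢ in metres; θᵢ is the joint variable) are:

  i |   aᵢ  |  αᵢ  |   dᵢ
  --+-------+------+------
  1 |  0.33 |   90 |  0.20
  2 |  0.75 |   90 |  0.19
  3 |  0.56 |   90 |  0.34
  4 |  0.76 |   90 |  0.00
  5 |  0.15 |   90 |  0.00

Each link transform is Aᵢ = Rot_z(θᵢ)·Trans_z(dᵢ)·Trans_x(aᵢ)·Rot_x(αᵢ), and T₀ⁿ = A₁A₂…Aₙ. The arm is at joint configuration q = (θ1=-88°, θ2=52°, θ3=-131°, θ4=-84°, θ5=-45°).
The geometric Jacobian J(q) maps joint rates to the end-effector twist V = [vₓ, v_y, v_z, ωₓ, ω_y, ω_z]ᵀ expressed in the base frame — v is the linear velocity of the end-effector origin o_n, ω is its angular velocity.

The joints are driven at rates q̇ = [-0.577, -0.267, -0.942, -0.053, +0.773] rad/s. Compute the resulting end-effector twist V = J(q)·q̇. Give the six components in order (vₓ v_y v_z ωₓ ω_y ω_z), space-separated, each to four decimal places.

o_n = [0.3762, -0.1544, 0.8387]
J₁: ẑ×o_n = [0.1544, 0.3762, -0.0000], ω = ẑ
J2: z=[-0.9994, -0.0349, 0.0000] o=[0.0115, -0.3298, 0.2000] → [-0.0223, 0.6383, -0.1625, -0.9994, -0.0349, 0.0000]
J3: z=[0.0275, -0.7875, -0.6157] o=[-0.1623, -0.7979, 0.7910] → [0.3586, -0.3328, 0.4417, 0.0275, -0.7875, -0.6157]
J4: z=[-0.6719, 0.4415, -0.5947] o=[0.2616, -0.8249, 0.2922] → [0.6400, 0.2991, -0.5010, -0.6719, 0.4415, -0.5947]
J5: z=[-0.7390, -0.3453, 0.5785] o=[0.2996, -0.1954, 0.7164] → [-0.0660, 0.1347, -0.0039, -0.7390, -0.3453, 0.5785]
V = J·q̇ = [-0.5058, 0.0143, -0.3491, -0.2947, 0.4608, 0.4817]

-0.5058 0.0143 -0.3491 -0.2947 0.4608 0.4817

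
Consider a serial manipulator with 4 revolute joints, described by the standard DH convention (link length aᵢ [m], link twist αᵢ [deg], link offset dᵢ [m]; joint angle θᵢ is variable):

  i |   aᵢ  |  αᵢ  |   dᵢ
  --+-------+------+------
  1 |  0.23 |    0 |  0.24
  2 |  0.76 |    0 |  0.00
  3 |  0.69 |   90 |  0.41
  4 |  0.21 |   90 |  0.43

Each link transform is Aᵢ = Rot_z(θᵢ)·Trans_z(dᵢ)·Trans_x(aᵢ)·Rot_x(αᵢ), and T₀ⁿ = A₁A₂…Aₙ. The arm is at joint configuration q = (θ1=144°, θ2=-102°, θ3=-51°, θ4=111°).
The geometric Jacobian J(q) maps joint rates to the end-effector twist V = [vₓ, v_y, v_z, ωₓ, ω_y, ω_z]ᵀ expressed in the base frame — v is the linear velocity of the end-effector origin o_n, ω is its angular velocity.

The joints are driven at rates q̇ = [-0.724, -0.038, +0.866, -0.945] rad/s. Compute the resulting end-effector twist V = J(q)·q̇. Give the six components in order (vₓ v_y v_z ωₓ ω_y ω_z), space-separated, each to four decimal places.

o_n = [0.9186, 0.1229, 0.8461]
J₁: ẑ×o_n = [-0.1229, 0.9186, 0.0000], ω = ẑ
J2: z=[0.0000, 0.0000, 1.0000] o=[-0.1861, 0.1352, 0.2400] → [0.0123, 1.1047, -0.0000, 0.0000, 0.0000, 1.0000]
J3: z=[0.0000, 0.0000, 1.0000] o=[0.3787, 0.6437, 0.2400] → [0.5209, 0.5399, -0.0000, 0.0000, 0.0000, 1.0000]
J4: z=[-0.1564, -0.9877, 0.0000] o=[1.0602, 0.5358, 0.6500] → [-0.1936, 0.0307, -0.0753, -0.1564, -0.9877, 0.0000]
V = J·q̇ = [0.7225, -0.2685, 0.0711, 0.1478, 0.9334, 0.1040]

0.7225 -0.2685 0.0711 0.1478 0.9334 0.1040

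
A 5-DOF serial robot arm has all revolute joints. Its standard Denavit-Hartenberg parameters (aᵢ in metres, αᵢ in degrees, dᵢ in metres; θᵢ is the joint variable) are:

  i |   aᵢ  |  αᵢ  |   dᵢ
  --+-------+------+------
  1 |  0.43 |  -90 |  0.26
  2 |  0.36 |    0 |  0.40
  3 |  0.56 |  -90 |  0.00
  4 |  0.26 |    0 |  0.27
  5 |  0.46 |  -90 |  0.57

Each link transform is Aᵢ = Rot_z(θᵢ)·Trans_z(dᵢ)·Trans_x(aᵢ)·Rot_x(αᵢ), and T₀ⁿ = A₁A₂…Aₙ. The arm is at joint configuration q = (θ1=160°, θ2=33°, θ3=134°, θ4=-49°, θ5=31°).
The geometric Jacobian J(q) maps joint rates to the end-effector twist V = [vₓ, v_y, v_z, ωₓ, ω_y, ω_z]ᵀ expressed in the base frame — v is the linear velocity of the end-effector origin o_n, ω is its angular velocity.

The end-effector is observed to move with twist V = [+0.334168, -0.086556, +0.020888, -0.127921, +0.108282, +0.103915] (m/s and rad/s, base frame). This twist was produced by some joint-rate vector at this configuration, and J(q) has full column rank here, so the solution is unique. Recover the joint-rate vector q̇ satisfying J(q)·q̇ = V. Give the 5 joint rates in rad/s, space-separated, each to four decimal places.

o_n = [0.3067, -0.8974, 0.6196]
J₁: ẑ×o_n = [0.8974, 0.3067, -0.0000], ω = ẑ
J2: z=[-0.3420, -0.9397, 0.0000] o=[-0.4041, 0.1471, 0.2600] → [-0.3380, 0.1230, 1.0252, -0.3420, -0.9397, 0.0000]
J3: z=[-0.3420, -0.9397, 0.0000] o=[-0.8246, -0.1255, 0.0639] → [-0.5222, 0.1901, 1.3271, -0.3420, -0.9397, 0.0000]
J4: z=[0.2114, -0.0769, 0.9744] o=[-0.3118, -0.3122, -0.0620] → [0.5178, 0.4586, -0.0761, 0.2114, -0.0769, 0.9744]
J5: z=[0.2114, -0.0769, 0.9744] o=[-0.1657, -0.5742, 0.1627] → [0.2798, 0.3637, -0.0320, 0.2114, -0.0769, 0.9744]
q̇ = J⁺·V = [0.7850, -0.1400, 0.0820, -0.7530, 0.0540]

0.7850 -0.1400 0.0820 -0.7530 0.0540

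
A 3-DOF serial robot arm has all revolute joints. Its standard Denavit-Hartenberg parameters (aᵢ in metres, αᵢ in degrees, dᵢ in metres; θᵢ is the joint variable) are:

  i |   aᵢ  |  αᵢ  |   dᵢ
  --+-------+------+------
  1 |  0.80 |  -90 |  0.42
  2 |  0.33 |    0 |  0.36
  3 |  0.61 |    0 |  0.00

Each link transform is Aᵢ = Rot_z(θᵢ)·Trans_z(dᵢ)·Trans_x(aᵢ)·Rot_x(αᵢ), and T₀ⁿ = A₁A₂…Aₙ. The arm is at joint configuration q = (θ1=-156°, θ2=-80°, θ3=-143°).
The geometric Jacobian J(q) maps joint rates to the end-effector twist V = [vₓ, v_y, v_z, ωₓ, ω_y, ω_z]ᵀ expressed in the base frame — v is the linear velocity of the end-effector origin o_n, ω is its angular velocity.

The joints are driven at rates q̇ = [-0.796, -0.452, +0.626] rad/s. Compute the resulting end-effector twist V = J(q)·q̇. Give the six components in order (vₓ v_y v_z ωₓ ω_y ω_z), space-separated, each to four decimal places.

-0.1946 0.2716 0.1035 0.0708 -0.1590 -0.7960

o_n = [-0.2292, -0.4961, 0.3290]
J₁: ẑ×o_n = [0.4961, -0.2292, 0.0000], ω = ẑ
J2: z=[0.4067, -0.9135, 0.0000] o=[-0.7308, -0.3254, 0.4200] → [0.0832, 0.0370, 0.3888, 0.4067, -0.9135, 0.0000]
J3: z=[0.4067, -0.9135, 0.0000] o=[-0.6368, -0.6776, 0.7450] → [0.3801, 0.1692, 0.4461, 0.4067, -0.9135, 0.0000]
V = J·q̇ = [-0.1946, 0.2716, 0.1035, 0.0708, -0.1590, -0.7960]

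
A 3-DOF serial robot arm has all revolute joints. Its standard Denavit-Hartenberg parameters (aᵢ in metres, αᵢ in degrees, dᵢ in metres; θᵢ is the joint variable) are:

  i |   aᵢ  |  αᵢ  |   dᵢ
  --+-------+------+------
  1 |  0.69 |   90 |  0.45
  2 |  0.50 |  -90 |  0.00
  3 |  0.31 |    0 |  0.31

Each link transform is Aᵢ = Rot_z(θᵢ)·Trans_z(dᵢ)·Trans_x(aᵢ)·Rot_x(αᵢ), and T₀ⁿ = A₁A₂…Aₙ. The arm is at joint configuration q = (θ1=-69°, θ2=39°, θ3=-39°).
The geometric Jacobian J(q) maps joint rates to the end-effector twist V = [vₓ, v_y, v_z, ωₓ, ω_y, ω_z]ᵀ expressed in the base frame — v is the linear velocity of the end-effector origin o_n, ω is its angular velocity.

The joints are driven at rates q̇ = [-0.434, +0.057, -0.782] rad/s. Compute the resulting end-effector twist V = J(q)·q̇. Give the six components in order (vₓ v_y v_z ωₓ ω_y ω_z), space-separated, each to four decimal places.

o_n = [0.2016, -1.0695, 1.1572]
J₁: ẑ×o_n = [1.0695, 0.2016, -0.0000], ω = ẑ
J2: z=[-0.9336, -0.3584, 0.0000] o=[0.2473, -0.6442, 0.4500] → [-0.2534, 0.6602, 0.3807, -0.9336, -0.3584, 0.0000]
J3: z=[-0.2255, 0.5875, 0.7771] o=[0.3865, -1.0069, 0.7647] → [0.2792, -0.0552, 0.1228, -0.2255, 0.5875, 0.7771]
V = J·q̇ = [-0.6970, -0.0067, -0.0743, 0.1231, -0.4799, -1.0417]

-0.6970 -0.0067 -0.0743 0.1231 -0.4799 -1.0417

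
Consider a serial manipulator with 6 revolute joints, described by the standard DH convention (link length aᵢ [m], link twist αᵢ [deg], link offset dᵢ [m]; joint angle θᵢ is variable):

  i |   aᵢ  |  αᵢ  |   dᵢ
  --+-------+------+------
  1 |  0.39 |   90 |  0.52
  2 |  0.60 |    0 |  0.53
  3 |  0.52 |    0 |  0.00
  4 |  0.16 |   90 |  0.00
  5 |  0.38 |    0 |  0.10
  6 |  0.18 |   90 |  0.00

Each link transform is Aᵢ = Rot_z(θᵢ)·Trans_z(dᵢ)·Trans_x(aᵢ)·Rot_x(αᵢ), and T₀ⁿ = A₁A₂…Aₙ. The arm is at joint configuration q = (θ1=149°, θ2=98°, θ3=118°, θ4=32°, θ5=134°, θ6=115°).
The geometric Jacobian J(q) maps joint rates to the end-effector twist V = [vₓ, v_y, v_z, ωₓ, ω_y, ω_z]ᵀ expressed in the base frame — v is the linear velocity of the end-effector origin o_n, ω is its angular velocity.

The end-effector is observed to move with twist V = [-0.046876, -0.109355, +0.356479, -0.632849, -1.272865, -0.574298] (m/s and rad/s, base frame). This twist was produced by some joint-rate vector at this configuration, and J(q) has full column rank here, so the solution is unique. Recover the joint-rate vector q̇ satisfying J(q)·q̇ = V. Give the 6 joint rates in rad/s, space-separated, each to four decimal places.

-0.6200 -0.5050 -0.1400 -0.7720 0.0790 0.0430

o_n = [0.4505, 0.4705, 1.0022]
J₁: ẑ×o_n = [-0.4705, 0.4505, 0.0000], ω = ẑ
J2: z=[0.5150, 0.8572, 0.0000] o=[-0.3343, 0.2009, 0.5200] → [0.4133, -0.2483, -0.5338, 0.5150, 0.8572, 0.0000]
J3: z=[0.5150, 0.8572, 0.0000] o=[0.0103, 0.6122, 1.1142] → [-0.0960, 0.0577, -0.4503, 0.5150, 0.8572, 0.0000]
J4: z=[0.5150, 0.8572, 0.0000] o=[0.3709, 0.3955, 0.8085] → [0.1660, -0.0997, -0.0296, 0.5150, 0.8572, 0.0000]
J5: z=[0.7948, -0.4775, 0.3746] o=[0.4222, 0.3646, 0.6602] → [-0.2030, -0.2612, 0.0976, 0.7948, -0.4775, 0.3746]
J6: z=[0.7948, -0.4775, 0.3746] o=[0.5577, 0.6021, 0.9424] → [0.0207, -0.0877, -0.1558, 0.7948, -0.4775, 0.3746]
q̇ = J⁺·V = [-0.6200, -0.5050, -0.1400, -0.7720, 0.0790, 0.0430]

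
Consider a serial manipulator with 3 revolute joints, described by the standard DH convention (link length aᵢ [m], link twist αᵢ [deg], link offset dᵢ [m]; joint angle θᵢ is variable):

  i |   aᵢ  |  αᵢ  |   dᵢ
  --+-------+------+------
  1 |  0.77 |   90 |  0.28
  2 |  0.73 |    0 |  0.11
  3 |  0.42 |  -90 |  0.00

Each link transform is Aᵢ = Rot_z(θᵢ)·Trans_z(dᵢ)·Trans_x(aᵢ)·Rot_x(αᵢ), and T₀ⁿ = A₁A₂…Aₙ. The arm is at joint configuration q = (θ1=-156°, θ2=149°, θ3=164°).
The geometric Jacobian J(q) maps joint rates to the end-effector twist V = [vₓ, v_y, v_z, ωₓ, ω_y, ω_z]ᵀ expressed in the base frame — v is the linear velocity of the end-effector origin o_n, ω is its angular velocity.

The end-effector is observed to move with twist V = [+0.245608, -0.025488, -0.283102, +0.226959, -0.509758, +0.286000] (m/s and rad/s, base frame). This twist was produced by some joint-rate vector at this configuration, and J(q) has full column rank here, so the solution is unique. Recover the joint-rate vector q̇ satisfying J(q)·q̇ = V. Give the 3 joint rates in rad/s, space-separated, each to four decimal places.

o_n = [-0.4382, -0.0747, 0.3488]
J₁: ẑ×o_n = [0.0747, -0.4382, 0.0000], ω = ẑ
J2: z=[-0.4067, 0.9135, 0.0000] o=[-0.7034, -0.3132, 0.2800] → [0.0629, 0.0280, -0.3393, -0.4067, 0.9135, 0.0000]
J3: z=[-0.4067, 0.9135, 0.0000] o=[-0.1765, 0.0418, 0.6560] → [-0.2806, -0.1249, 0.2864, -0.4067, 0.9135, 0.0000]
q̇ = J⁺·V = [0.2860, 0.1970, -0.7550]

0.2860 0.1970 -0.7550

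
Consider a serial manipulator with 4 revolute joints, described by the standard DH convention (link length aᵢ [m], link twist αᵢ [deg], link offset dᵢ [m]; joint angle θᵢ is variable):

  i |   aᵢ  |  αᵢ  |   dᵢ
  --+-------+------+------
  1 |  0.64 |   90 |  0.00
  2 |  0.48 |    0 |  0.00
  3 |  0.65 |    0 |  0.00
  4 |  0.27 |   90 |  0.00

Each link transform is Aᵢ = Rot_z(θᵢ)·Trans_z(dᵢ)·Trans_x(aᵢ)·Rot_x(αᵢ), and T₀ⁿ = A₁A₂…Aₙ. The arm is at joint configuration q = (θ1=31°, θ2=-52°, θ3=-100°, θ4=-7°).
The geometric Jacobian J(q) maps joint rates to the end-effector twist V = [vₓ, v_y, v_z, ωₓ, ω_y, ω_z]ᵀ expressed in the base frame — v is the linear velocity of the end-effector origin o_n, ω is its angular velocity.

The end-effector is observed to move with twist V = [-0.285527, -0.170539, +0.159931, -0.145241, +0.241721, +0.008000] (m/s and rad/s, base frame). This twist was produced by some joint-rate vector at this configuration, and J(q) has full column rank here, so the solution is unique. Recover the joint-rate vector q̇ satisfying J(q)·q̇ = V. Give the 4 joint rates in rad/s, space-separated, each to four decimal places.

0.0080 -0.4820 0.0790 0.1210

o_n = [0.0939, 0.0564, -0.7802]
J₁: ẑ×o_n = [-0.0564, 0.0939, 0.0000], ω = ẑ
J2: z=[0.5150, -0.8572, 0.0000] o=[0.5486, 0.3296, 0.0000] → [0.6687, 0.4018, -0.5305, 0.5150, -0.8572, 0.0000]
J3: z=[0.5150, -0.8572, 0.0000] o=[0.8019, 0.4818, -0.3782] → [0.3445, 0.2070, -0.8260, 0.5150, -0.8572, 0.0000]
J4: z=[0.5150, -0.8572, 0.0000] o=[0.3100, 0.1862, -0.6834] → [0.0829, 0.0498, -0.2521, 0.5150, -0.8572, 0.0000]
q̇ = J⁺·V = [0.0080, -0.4820, 0.0790, 0.1210]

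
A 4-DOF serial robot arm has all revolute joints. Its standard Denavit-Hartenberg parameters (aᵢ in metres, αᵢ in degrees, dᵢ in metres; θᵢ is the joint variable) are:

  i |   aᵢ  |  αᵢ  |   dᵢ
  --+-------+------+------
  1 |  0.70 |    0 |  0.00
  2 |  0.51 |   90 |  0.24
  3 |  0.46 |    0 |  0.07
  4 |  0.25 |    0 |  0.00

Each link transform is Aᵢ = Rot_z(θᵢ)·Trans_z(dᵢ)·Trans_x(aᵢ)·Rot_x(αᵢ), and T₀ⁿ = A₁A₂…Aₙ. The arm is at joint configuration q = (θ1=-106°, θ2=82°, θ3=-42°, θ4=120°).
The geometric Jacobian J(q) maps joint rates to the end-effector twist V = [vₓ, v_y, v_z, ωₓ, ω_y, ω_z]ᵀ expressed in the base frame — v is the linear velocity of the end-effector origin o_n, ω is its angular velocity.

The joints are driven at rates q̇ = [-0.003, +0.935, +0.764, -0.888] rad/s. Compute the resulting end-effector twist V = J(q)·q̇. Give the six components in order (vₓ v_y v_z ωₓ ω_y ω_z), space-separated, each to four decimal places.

0.6427 0.6356 0.2547 0.0504 0.1133 0.9320

o_n = [0.6043, -1.1044, 0.1767]
J₁: ẑ×o_n = [1.1044, 0.6043, -0.0000], ω = ẑ
J2: z=[0.0000, 0.0000, 1.0000] o=[-0.1929, -0.6729, 0.0000] → [0.4316, 0.7972, -0.0000, 0.0000, 0.0000, 1.0000]
J3: z=[-0.4067, -0.9135, 0.0000] o=[0.2730, -0.8803, 0.2400] → [0.0578, -0.0257, 0.3938, -0.4067, -0.9135, 0.0000]
J4: z=[-0.4067, -0.9135, 0.0000] o=[0.5568, -1.0833, -0.0678] → [-0.2234, 0.0995, 0.0520, -0.4067, -0.9135, 0.0000]
V = J·q̇ = [0.6427, 0.6356, 0.2547, 0.0504, 0.1133, 0.9320]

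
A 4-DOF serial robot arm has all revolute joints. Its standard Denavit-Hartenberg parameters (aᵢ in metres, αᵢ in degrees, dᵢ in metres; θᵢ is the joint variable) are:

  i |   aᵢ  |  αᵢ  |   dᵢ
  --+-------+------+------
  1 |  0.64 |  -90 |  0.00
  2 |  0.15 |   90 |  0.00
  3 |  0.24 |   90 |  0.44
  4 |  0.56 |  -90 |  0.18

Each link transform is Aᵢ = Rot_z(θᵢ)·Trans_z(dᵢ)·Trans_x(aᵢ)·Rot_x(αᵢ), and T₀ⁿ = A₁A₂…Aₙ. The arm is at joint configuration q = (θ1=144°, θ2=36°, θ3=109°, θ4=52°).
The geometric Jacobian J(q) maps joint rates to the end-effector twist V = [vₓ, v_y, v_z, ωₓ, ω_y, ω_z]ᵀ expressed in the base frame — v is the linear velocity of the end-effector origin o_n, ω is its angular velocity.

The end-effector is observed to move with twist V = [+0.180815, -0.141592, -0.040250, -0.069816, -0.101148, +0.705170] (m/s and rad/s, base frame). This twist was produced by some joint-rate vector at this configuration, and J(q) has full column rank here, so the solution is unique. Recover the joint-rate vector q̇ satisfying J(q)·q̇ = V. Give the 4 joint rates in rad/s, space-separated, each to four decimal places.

-0.1610 0.2990 0.6990 -0.5410

o_n = [-1.3812, 0.2477, 0.6367]
J₁: ẑ×o_n = [-0.2477, -1.3812, 0.0000], ω = ẑ
J2: z=[-0.5878, -0.8090, 0.0000] o=[-0.5178, 0.3762, 0.0000] → [-0.5151, 0.3742, -0.6230, -0.5878, -0.8090, 0.0000]
J3: z=[-0.4755, 0.3455, 0.8090] o=[-0.6159, 0.4475, -0.0882] → [0.4121, -0.2745, 0.3594, -0.4755, 0.3455, 0.8090]
J4: z=[-0.8102, 0.1862, -0.5558] o=[-0.9074, 0.3788, 0.3137] → [-0.0127, 0.5250, 0.1945, -0.8102, 0.1862, -0.5558]
q̇ = J⁺·V = [-0.1610, 0.2990, 0.6990, -0.5410]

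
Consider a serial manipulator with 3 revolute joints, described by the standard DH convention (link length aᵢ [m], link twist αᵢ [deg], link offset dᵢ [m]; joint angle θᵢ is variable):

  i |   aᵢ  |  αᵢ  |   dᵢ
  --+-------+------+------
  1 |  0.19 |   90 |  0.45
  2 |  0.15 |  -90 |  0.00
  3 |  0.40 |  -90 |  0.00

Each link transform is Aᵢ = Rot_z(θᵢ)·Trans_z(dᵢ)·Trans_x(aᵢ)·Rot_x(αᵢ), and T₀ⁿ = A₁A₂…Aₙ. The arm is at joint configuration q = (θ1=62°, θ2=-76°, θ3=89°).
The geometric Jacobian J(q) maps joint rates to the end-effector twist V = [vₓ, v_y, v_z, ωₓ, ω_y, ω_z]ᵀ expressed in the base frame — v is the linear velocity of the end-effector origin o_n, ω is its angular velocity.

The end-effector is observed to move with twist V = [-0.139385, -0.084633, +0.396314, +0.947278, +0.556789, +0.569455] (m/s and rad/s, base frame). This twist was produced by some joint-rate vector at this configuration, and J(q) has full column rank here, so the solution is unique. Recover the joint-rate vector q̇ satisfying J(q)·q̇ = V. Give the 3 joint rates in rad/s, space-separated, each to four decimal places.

o_n = [-0.2461, 0.3891, 0.2977]
J₁: ẑ×o_n = [-0.3891, -0.2461, 0.0000], ω = ẑ
J2: z=[0.8829, -0.4695, 0.0000] o=[0.0892, 0.1678, 0.4500] → [0.0715, 0.1345, 0.0380, 0.8829, -0.4695, 0.0000]
J3: z=[0.4555, 0.8567, 0.2419] o=[0.1062, 0.1998, 0.3045] → [-0.0516, -0.0822, 0.3881, 0.4555, 0.8567, 0.2419]
q̇ = J⁺·V = [0.3360, 0.5750, 0.9650]

0.3360 0.5750 0.9650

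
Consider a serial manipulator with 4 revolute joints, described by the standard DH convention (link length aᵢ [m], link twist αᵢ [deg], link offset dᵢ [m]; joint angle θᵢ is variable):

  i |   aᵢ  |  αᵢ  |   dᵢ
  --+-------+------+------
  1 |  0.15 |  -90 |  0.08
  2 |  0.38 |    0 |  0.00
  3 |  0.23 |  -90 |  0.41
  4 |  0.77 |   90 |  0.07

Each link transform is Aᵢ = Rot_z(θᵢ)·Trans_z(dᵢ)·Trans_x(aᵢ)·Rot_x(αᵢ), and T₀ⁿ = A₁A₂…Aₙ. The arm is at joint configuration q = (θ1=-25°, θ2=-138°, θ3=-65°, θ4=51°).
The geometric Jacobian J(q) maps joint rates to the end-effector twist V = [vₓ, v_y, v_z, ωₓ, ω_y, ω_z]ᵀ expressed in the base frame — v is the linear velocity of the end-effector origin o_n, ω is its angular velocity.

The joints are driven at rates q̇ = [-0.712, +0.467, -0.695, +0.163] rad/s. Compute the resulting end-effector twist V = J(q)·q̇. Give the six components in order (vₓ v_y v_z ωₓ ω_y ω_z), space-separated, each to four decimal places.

o_n = [-0.8205, 0.1747, 0.1195]
J₁: ẑ×o_n = [-0.1747, -0.8205, 0.0000], ω = ẑ
J2: z=[0.4226, 0.9063, 0.0000] o=[0.1359, -0.0634, 0.0800] → [0.0358, -0.0167, 0.9675, 0.4226, 0.9063, 0.0000]
J3: z=[0.4226, 0.9063, 0.0000] o=[-0.1200, 0.0560, 0.3343] → [-0.1946, 0.0908, 0.6851, 0.4226, 0.9063, 0.0000]
J4: z=[-0.3541, 0.1651, 0.9205] o=[-0.1386, 0.5170, 0.2444] → [0.2944, -0.6720, 0.2338, -0.3541, 0.1651, 0.9205]
V = J·q̇ = [0.3244, 0.4038, 0.0138, -0.1541, -0.1797, -0.5620]

0.3244 0.4038 0.0138 -0.1541 -0.1797 -0.5620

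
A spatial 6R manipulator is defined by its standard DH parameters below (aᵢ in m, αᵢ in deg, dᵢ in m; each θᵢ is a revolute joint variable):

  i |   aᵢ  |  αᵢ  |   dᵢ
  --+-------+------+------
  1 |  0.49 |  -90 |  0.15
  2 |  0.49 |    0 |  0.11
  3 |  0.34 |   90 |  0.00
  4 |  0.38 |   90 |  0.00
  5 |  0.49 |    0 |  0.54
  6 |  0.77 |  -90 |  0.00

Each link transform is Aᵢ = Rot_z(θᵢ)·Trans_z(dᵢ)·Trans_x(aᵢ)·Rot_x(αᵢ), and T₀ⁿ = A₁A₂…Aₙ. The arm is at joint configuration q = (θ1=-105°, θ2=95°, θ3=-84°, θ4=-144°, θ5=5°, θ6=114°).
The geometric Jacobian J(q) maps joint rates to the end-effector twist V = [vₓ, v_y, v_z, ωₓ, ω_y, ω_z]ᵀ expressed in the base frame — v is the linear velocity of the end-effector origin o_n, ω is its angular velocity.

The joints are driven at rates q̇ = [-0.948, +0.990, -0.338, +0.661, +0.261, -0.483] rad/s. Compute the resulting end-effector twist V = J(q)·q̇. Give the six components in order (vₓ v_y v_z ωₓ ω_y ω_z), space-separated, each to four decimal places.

o_n = [0.1921, -0.2722, 0.4369]
J₁: ẑ×o_n = [0.2722, 0.1921, -0.0000], ω = ẑ
J2: z=[0.9659, -0.2588, 0.0000] o=[-0.1268, -0.4733, 0.1500] → [-0.0743, -0.2772, 0.2768, 0.9659, -0.2588, 0.0000]
J3: z=[0.9659, -0.2588, 0.0000] o=[-0.0095, -0.4605, -0.3381] → [-0.2006, -0.7487, 0.2341, 0.9659, -0.2588, 0.0000]
J4: z=[-0.0494, -0.1843, 0.9816] o=[-0.0959, -0.7829, -0.4030] → [-0.6562, 0.3242, 0.0279, -0.0494, -0.1843, 0.9816]
J5: z=[0.9308, 0.3479, 0.1122] o=[-0.2335, -0.4336, -0.3444] → [0.2537, -0.6795, 0.0022, 0.9308, 0.3479, 0.1122]
J6: z=[0.9308, 0.3479, 0.1122] o=[0.0902, 0.1951, -0.1665] → [0.2624, -0.5503, -0.4704, 0.9308, 0.3479, 0.1122]
V = J·q̇ = [-0.7580, 0.0993, 0.4411, 0.3905, -0.3678, -0.3240]

-0.7580 0.0993 0.4411 0.3905 -0.3678 -0.3240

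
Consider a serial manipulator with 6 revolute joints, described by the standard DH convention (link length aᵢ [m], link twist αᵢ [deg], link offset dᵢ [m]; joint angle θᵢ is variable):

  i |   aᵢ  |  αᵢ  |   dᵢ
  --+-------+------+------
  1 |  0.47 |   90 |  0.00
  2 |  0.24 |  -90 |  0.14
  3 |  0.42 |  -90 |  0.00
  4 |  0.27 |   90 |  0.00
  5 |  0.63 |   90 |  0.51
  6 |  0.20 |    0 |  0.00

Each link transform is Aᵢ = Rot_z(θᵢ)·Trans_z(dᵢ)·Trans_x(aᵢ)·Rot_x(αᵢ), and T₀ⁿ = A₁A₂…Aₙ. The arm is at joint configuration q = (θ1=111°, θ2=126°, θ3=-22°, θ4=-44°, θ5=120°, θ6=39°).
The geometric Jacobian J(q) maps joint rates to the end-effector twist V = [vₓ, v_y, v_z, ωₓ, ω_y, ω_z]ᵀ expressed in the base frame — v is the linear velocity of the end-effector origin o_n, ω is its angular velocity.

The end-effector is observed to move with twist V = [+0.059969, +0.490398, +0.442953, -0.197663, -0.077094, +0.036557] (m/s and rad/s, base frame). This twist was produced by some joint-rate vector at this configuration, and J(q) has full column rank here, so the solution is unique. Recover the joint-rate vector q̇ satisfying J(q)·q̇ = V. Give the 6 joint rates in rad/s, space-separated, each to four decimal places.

o_n = [-0.4743, -0.2485, 0.0991]
J₁: ẑ×o_n = [0.2485, -0.4743, 0.0000], ω = ẑ
J2: z=[0.9336, 0.3584, 0.0000] o=[-0.1684, 0.4388, 0.0000] → [0.0355, -0.0925, -0.5320, 0.9336, 0.3584, 0.0000]
J3: z=[0.2899, -0.7553, -0.5878] o=[0.0128, 0.3573, 0.1942] → [-0.2842, 0.3139, -0.5436, 0.2899, -0.7553, -0.5878]
J4: z=[-0.7867, -0.5378, 0.3031] o=[0.2417, 0.1999, 0.5092] → [0.3565, -0.5397, -0.0324, -0.7867, -0.5378, 0.3031]
J5: z=[-0.1701, -0.2831, -0.9439] o=[0.4020, -0.0145, 0.5447] → [-0.0947, 0.7514, -0.2083, -0.1701, -0.2831, -0.9439]
J6: z=[0.1206, -0.9566, 0.2652] o=[-0.3009, -0.2022, 0.1873] → [0.0967, -0.0354, -0.1715, 0.1206, -0.9566, 0.2652]
q̇ = J⁺·V = [0.1390, -0.4200, -0.8510, -0.5900, 0.6550, 0.7330]

0.1390 -0.4200 -0.8510 -0.5900 0.6550 0.7330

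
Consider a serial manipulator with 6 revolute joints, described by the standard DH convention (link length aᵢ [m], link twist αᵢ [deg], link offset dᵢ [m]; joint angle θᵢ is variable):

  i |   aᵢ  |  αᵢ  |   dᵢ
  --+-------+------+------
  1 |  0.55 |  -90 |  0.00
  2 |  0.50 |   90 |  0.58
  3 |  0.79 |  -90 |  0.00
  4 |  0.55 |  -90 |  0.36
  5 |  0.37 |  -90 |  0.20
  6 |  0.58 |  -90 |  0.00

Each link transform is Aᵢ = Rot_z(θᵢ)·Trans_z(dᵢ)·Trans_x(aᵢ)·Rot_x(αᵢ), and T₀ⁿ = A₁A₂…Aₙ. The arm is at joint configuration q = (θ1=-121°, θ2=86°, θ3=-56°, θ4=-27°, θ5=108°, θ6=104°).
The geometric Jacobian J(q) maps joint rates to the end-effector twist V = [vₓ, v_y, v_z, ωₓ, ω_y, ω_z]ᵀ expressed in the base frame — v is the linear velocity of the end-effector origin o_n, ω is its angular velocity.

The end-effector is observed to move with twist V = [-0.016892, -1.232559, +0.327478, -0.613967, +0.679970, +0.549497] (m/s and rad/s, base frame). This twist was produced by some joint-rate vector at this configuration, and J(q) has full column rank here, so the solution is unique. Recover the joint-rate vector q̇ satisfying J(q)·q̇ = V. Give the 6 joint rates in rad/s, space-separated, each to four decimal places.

0.1420 -0.8030 0.1780 -0.5060 0.2900 0.3640

o_n = [-0.7870, -0.8961, -1.1650]
J₁: ẑ×o_n = [0.8961, -0.7870, 0.0000], ω = ẑ
J2: z=[0.8572, -0.5150, 0.0000] o=[-0.2833, -0.4714, 0.0000] → [0.6000, 0.9986, -0.6235, 0.8572, -0.5150, 0.0000]
J3: z=[-0.5138, -0.8551, 0.0698] o=[0.1959, -0.8001, -0.4988] → [0.5764, -0.4109, -0.7912, -0.5138, -0.8551, 0.0698]
J4: z=[0.4495, -0.3376, -0.8270] o=[-0.3813, -0.4892, -0.9395] → [-0.2604, 0.4369, -0.3199, 0.4495, -0.3376, -0.8270]
J5: z=[0.1260, 0.9405, -0.3154] o=[-0.7059, -0.6313, -1.4931] → [0.2251, -0.0158, 0.0430, 0.1260, 0.9405, -0.3154]
J6: z=[0.9800, -0.0686, 0.1870] o=[-0.7378, -0.3201, -1.2120] → [0.1045, -0.0552, -0.5678, 0.9800, -0.0686, 0.1870]
q̇ = J⁺·V = [0.1420, -0.8030, 0.1780, -0.5060, 0.2900, 0.3640]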